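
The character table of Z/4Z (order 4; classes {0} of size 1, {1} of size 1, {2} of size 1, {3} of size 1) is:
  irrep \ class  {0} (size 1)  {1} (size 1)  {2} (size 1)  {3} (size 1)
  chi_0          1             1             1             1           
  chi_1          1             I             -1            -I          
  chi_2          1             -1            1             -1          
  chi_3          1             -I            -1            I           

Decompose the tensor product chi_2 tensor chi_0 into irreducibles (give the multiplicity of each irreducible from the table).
chi_2 tensor chi_0 = chi_2 (all other irreducibles have multiplicity 0).

Working: The character of a tensor product is the pointwise product (chi_2 * chi_0)(C) = chi_2(C) * chi_0(C):
  {0}: (1)*(1), {1}: (-1)*(1), {2}: (1)*(1), {3}: (-1)*(1)
so (chi_2 * chi_0) takes values
  {0} -> 1, {1} -> -1, {2} -> 1, {3} -> -1.
Now take the inner product of this character with each irreducible chi from the table, <chi_2*chi_0, chi> = (1/4) sum_C |C| (chi_2*chi_0)(C) conj(chi(C)):
  <chi_2*chi_0, chi_0> = (1/4)[1*(1)*conj(1) + 1*(-1)*conj(1) + 1*(1)*conj(1) + 1*(-1)*conj(1)]
      = (1/4)[(1) + (-1) + (1) + (-1)] = 0/4 = 0
  <chi_2*chi_0, chi_1> = (1/4)[1*(1)*conj(1) + 1*(-1)*conj(I) + 1*(1)*conj(-1) + 1*(-1)*conj(-I)]
      = (1/4)[(1) + (I) + (-1) + (-I)] = 0/4 = 0
  <chi_2*chi_0, chi_2> = (1/4)[1*(1)*conj(1) + 1*(-1)*conj(-1) + 1*(1)*conj(1) + 1*(-1)*conj(-1)]
      = (1/4)[(1) + (1) + (1) + (1)] = 4/4 = 1
  <chi_2*chi_0, chi_3> = (1/4)[1*(1)*conj(1) + 1*(-1)*conj(-I) + 1*(1)*conj(-1) + 1*(-1)*conj(I)]
      = (1/4)[(1) + (-I) + (-1) + (I)] = 0/4 = 0
(Exp terms are combined using exp(i*s)*conj(exp(i*t)) = exp(i*(s-t)), and sums of them are collapsed using the identity that for every m > 1 the m distinct m-th roots of unity sum to 0, e.g. 1 + exp(2*I*pi/3) + exp(-2*I*pi/3) = 0.)
Hence the multiplicities are chi_2: 1. Dimension check: dim(chi_2)*dim(chi_0) = 1*1 = 1 and sum (mult * dim) = 1*1 = 1.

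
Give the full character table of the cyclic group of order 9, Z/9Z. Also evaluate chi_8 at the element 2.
Character table of Z/9Z (irreps indexed chi_0,...,chi_8 with chi_k(m) = zeta_9^(k*m), zeta_9 = exp(2*pi*i/9)):
  irrep \ class  {0} (size 1)  {1} (size 1)    {2} (size 1)    {3} (size 1)    {4} (size 1)    {5} (size 1)    {6} (size 1)    {7} (size 1)    {8} (size 1)  
  chi_0          1             1               1               1               1               1               1               1               1             
  chi_1          1             exp(2*I*pi/9)   exp(4*I*pi/9)   exp(2*I*pi/3)   exp(8*I*pi/9)   exp(-8*I*pi/9)  exp(-2*I*pi/3)  exp(-4*I*pi/9)  exp(-2*I*pi/9)
  chi_2          1             exp(4*I*pi/9)   exp(8*I*pi/9)   exp(-2*I*pi/3)  exp(-2*I*pi/9)  exp(2*I*pi/9)   exp(2*I*pi/3)   exp(-8*I*pi/9)  exp(-4*I*pi/9)
  chi_3          1             exp(2*I*pi/3)   exp(-2*I*pi/3)  1               exp(2*I*pi/3)   exp(-2*I*pi/3)  1               exp(2*I*pi/3)   exp(-2*I*pi/3)
  chi_4          1             exp(8*I*pi/9)   exp(-2*I*pi/9)  exp(2*I*pi/3)   exp(-4*I*pi/9)  exp(4*I*pi/9)   exp(-2*I*pi/3)  exp(2*I*pi/9)   exp(-8*I*pi/9)
  chi_5          1             exp(-8*I*pi/9)  exp(2*I*pi/9)   exp(-2*I*pi/3)  exp(4*I*pi/9)   exp(-4*I*pi/9)  exp(2*I*pi/3)   exp(-2*I*pi/9)  exp(8*I*pi/9) 
  chi_6          1             exp(-2*I*pi/3)  exp(2*I*pi/3)   1               exp(-2*I*pi/3)  exp(2*I*pi/3)   1               exp(-2*I*pi/3)  exp(2*I*pi/3) 
  chi_7          1             exp(-4*I*pi/9)  exp(-8*I*pi/9)  exp(2*I*pi/3)   exp(2*I*pi/9)   exp(-2*I*pi/9)  exp(-2*I*pi/3)  exp(8*I*pi/9)   exp(4*I*pi/9) 
  chi_8          1             exp(-2*I*pi/9)  exp(-4*I*pi/9)  exp(-2*I*pi/3)  exp(-8*I*pi/9)  exp(8*I*pi/9)   exp(2*I*pi/3)   exp(4*I*pi/9)   exp(2*I*pi/9) 

Spot check: chi_8(2) = zeta_9^(8*2) = zeta_9^16 = exp(-4*I*pi/9).

Working: Z/9Z is abelian, so all 9 irreducible complex representations are 1-dimensional. They are given by chi_k(m) = zeta_9^(k*m) for k = 0,...,8. Row orthogonality: sum_m chi_k(m) conj(chi_l(m)) = 9 * [k = l].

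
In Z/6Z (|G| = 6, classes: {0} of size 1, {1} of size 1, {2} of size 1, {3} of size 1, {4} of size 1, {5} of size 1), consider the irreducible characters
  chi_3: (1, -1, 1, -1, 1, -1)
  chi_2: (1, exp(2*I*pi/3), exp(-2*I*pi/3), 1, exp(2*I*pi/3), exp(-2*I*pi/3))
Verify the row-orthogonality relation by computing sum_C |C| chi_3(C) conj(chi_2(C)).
Sum = 0; so <chi_3, chi_2> = 0 (distinct irreducibles are orthogonal).

Working: Compute term by term over conjugacy classes (|C| * chi_3(C) * conj(chi_2(C))):
  1*(1)*conj(1) + 1*(-1)*conj(exp(2*I*pi/3)) + 1*(1)*conj(exp(-2*I*pi/3)) + 1*(-1)*conj(1) + 1*(1)*conj(exp(2*I*pi/3)) + 1*(-1)*conj(exp(-2*I*pi/3))
  = (1) + (-exp(-2*I*pi/3)) + (exp(2*I*pi/3)) + (-1) + (exp(-2*I*pi/3)) + (-exp(2*I*pi/3))
  = 0.
(Exp terms are combined using exp(i*s)*conj(exp(i*t)) = exp(i*(s-t)), and sums of them are collapsed using the identity that for every m > 1 the m distinct m-th roots of unity sum to 0, e.g. 1 + exp(2*I*pi/3) + exp(-2*I*pi/3) = 0.)
Dividing by |G| = 6 gives 0/6 = 0, matching the row-orthogonality relation <chi_3, chi_2> = [chi_3 = chi_2].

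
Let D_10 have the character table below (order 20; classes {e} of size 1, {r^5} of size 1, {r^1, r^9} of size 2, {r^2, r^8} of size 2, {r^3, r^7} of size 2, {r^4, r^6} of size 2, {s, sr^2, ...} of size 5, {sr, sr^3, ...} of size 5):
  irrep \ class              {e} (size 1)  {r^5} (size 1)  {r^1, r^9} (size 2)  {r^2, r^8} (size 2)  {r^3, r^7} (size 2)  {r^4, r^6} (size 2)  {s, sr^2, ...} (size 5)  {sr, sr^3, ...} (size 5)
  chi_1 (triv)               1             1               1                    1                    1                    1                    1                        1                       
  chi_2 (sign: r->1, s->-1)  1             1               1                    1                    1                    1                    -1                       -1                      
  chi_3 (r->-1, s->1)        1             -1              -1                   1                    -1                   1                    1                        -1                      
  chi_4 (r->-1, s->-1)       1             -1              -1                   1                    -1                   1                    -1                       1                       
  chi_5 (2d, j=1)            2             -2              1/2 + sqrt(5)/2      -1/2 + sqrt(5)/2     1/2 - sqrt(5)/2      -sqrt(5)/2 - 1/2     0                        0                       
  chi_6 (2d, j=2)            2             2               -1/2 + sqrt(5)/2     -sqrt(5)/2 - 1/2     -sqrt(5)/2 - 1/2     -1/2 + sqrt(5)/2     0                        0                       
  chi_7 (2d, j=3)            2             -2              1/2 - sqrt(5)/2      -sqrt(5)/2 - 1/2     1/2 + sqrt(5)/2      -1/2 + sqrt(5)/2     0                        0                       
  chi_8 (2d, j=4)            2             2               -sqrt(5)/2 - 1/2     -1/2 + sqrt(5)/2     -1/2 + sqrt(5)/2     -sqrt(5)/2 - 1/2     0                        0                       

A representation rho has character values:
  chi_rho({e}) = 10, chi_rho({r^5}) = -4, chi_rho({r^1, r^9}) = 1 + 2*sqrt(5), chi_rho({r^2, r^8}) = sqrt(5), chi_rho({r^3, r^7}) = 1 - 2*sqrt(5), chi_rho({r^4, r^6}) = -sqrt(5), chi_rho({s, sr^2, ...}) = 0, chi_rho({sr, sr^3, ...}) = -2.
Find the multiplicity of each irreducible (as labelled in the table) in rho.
Multiplicities: chi_1: 0, chi_2: 1, chi_3: 1, chi_4: 0, chi_5: 3, chi_6: 1, chi_7: 0, chi_8: 0.

Details: Use <chi_rho, chi> = (1/|G|) sum_C |C| * chi_rho(C) * conj(chi(C)) with |G| = 20 for each irreducible chi in the table:
  <chi_rho, chi_1> = (1/20)[1*(10)*conj(1) + 1*(-4)*conj(1) + 2*(1 + 2*sqrt(5))*conj(1) + 2*(sqrt(5))*conj(1) + 2*(1 - 2*sqrt(5))*conj(1) + 2*(-sqrt(5))*conj(1) + 5*(0)*conj(1) + 5*(-2)*conj(1)]
      = (1/20)[(10) + (-4) + (2 + 4*sqrt(5)) + (2*sqrt(5)) + (2 - 4*sqrt(5)) + (-2*sqrt(5)) + (0) + (-10)] = 0/20 = 0
  <chi_rho, chi_2> = (1/20)[1*(10)*conj(1) + 1*(-4)*conj(1) + 2*(1 + 2*sqrt(5))*conj(1) + 2*(sqrt(5))*conj(1) + 2*(1 - 2*sqrt(5))*conj(1) + 2*(-sqrt(5))*conj(1) + 5*(0)*conj(-1) + 5*(-2)*conj(-1)]
      = (1/20)[(10) + (-4) + (2 + 4*sqrt(5)) + (2*sqrt(5)) + (2 - 4*sqrt(5)) + (-2*sqrt(5)) + (0) + (10)] = 20/20 = 1
  <chi_rho, chi_3> = (1/20)[1*(10)*conj(1) + 1*(-4)*conj(-1) + 2*(1 + 2*sqrt(5))*conj(-1) + 2*(sqrt(5))*conj(1) + 2*(1 - 2*sqrt(5))*conj(-1) + 2*(-sqrt(5))*conj(1) + 5*(0)*conj(1) + 5*(-2)*conj(-1)]
      = (1/20)[(10) + (4) + (-4*sqrt(5) - 2) + (2*sqrt(5)) + (-2 + 4*sqrt(5)) + (-2*sqrt(5)) + (0) + (10)] = 20/20 = 1
  <chi_rho, chi_4> = (1/20)[1*(10)*conj(1) + 1*(-4)*conj(-1) + 2*(1 + 2*sqrt(5))*conj(-1) + 2*(sqrt(5))*conj(1) + 2*(1 - 2*sqrt(5))*conj(-1) + 2*(-sqrt(5))*conj(1) + 5*(0)*conj(-1) + 5*(-2)*conj(1)]
      = (1/20)[(10) + (4) + (-4*sqrt(5) - 2) + (2*sqrt(5)) + (-2 + 4*sqrt(5)) + (-2*sqrt(5)) + (0) + (-10)] = 0/20 = 0
  <chi_rho, chi_5> = (1/20)[1*(10)*conj(2) + 1*(-4)*conj(-2) + 2*(1 + 2*sqrt(5))*conj(1/2 + sqrt(5)/2) + 2*(sqrt(5))*conj(-1/2 + sqrt(5)/2) + 2*(1 - 2*sqrt(5))*conj(1/2 - sqrt(5)/2) + 2*(-sqrt(5))*conj(-sqrt(5)/2 - 1/2) + 5*(0)*conj(0) + 5*(-2)*conj(0)]
      = (1/20)[(20) + (8) + (3*sqrt(5) + 11) + (5 - sqrt(5)) + (11 - 3*sqrt(5)) + (sqrt(5) + 5) + (0) + (0)] = 60/20 = 3
  <chi_rho, chi_6> = (1/20)[1*(10)*conj(2) + 1*(-4)*conj(2) + 2*(1 + 2*sqrt(5))*conj(-1/2 + sqrt(5)/2) + 2*(sqrt(5))*conj(-sqrt(5)/2 - 1/2) + 2*(1 - 2*sqrt(5))*conj(-sqrt(5)/2 - 1/2) + 2*(-sqrt(5))*conj(-1/2 + sqrt(5)/2) + 5*(0)*conj(0) + 5*(-2)*conj(0)]
      = (1/20)[(20) + (-8) + (9 - sqrt(5)) + (-5 - sqrt(5)) + (sqrt(5) + 9) + (-5 + sqrt(5)) + (0) + (0)] = 20/20 = 1
  <chi_rho, chi_7> = (1/20)[1*(10)*conj(2) + 1*(-4)*conj(-2) + 2*(1 + 2*sqrt(5))*conj(1/2 - sqrt(5)/2) + 2*(sqrt(5))*conj(-sqrt(5)/2 - 1/2) + 2*(1 - 2*sqrt(5))*conj(1/2 + sqrt(5)/2) + 2*(-sqrt(5))*conj(-1/2 + sqrt(5)/2) + 5*(0)*conj(0) + 5*(-2)*conj(0)]
      = (1/20)[(20) + (8) + (-9 + sqrt(5)) + (-5 - sqrt(5)) + (-9 - sqrt(5)) + (-5 + sqrt(5)) + (0) + (0)] = 0/20 = 0
  <chi_rho, chi_8> = (1/20)[1*(10)*conj(2) + 1*(-4)*conj(2) + 2*(1 + 2*sqrt(5))*conj(-sqrt(5)/2 - 1/2) + 2*(sqrt(5))*conj(-1/2 + sqrt(5)/2) + 2*(1 - 2*sqrt(5))*conj(-1/2 + sqrt(5)/2) + 2*(-sqrt(5))*conj(-sqrt(5)/2 - 1/2) + 5*(0)*conj(0) + 5*(-2)*conj(0)]
      = (1/20)[(20) + (-8) + (-11 - 3*sqrt(5)) + (5 - sqrt(5)) + (-11 + 3*sqrt(5)) + (sqrt(5) + 5) + (0) + (0)] = 0/20 = 0
Dimension check: dim(rho) = sum (mult * dim) = 0*1 + 1*1 + 1*1 + 0*1 + 3*2 + 1*2 + 0*2 + 0*2 = 10 = chi_rho(e) = 10.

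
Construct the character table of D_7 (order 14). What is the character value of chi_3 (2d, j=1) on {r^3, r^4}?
Conjugacy classes: {e} of size 1, {r^1, r^6} of size 2, {r^2, r^5} of size 2, {r^3, r^4} of size 2, {s, sr, ..., sr^6} of size 7.
Character table:
  irrep \ class              {e} (size 1)  {r^1, r^6} (size 2)  {r^2, r^5} (size 2)  {r^3, r^4} (size 2)  {s, sr, ..., sr^6} (size 7)
  chi_1 (triv)               1             1                    1                    1                    1                          
  chi_2 (sign: r->1, s->-1)  1             1                    1                    1                    -1                         
  chi_3 (2d, j=1)            2             2*cos(2*pi/7)        -2*cos(3*pi/7)       -2*cos(pi/7)         0                          
  chi_4 (2d, j=2)            2             -2*cos(3*pi/7)       -2*cos(pi/7)         2*cos(2*pi/7)        0                          
  chi_5 (2d, j=3)            2             -2*cos(pi/7)         2*cos(2*pi/7)        -2*cos(3*pi/7)       0                          

Spot check: chi_3 (2d, j=1) on {r^3, r^4} = -2*cos(pi/7).

Reasoning: D_7 has order 2*7 = 14 with 5 conjugacy classes, hence 5 irreducibles. Sum of squared dims 1 + 1 + 4 + 4 + 4 = 14 = |G|. Linear characters come from the abelianisation; the 2-dimensional irreps have character r^k -> 2*cos(2*pi*j*k/7), reflections -> 0.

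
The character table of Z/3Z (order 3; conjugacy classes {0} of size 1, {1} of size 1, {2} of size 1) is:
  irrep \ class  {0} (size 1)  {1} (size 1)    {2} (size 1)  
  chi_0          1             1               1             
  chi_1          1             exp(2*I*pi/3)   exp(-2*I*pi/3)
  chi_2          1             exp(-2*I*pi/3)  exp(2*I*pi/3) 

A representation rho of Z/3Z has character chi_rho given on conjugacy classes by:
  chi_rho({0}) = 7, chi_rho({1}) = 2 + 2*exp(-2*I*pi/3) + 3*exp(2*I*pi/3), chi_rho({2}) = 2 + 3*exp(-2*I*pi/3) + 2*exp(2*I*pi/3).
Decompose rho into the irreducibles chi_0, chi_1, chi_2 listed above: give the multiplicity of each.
Multiplicities: chi_0: 2, chi_1: 3, chi_2: 2.

Explanation: Use <chi_rho, chi> = (1/|G|) sum_C |C| * chi_rho(C) * conj(chi(C)) with |G| = 3 for each irreducible chi in the table:
  <chi_rho, chi_0> = (1/3)[1*(7)*conj(1) + 1*(2 + 2*exp(-2*I*pi/3) + 3*exp(2*I*pi/3))*conj(1) + 1*(2 + 3*exp(-2*I*pi/3) + 2*exp(2*I*pi/3))*conj(1)]
      = (1/3)[(7) + (2 + 2*exp(-2*I*pi/3) + 3*exp(2*I*pi/3)) + (2 + 3*exp(-2*I*pi/3) + 2*exp(2*I*pi/3))] = 6/3 = 2
  <chi_rho, chi_1> = (1/3)[1*(7)*conj(1) + 1*(2 + 2*exp(-2*I*pi/3) + 3*exp(2*I*pi/3))*conj(exp(2*I*pi/3)) + 1*(2 + 3*exp(-2*I*pi/3) + 2*exp(2*I*pi/3))*conj(exp(-2*I*pi/3))]
      = (1/3)[(7) + (1) + (1)] = 9/3 = 3
  <chi_rho, chi_2> = (1/3)[1*(7)*conj(1) + 1*(2 + 2*exp(-2*I*pi/3) + 3*exp(2*I*pi/3))*conj(exp(-2*I*pi/3)) + 1*(2 + 3*exp(-2*I*pi/3) + 2*exp(2*I*pi/3))*conj(exp(2*I*pi/3))]
      = (1/3)[(7) + (2 + 3*exp(-2*I*pi/3) + 2*exp(2*I*pi/3)) + (2 + 2*exp(-2*I*pi/3) + 3*exp(2*I*pi/3))] = 6/3 = 2
(Exp terms are combined using exp(i*s)*conj(exp(i*t)) = exp(i*(s-t)), and sums of them are collapsed using the identity that for every m > 1 the m distinct m-th roots of unity sum to 0, e.g. 1 + exp(2*I*pi/3) + exp(-2*I*pi/3) = 0.)
Dimension check: dim(rho) = sum (mult * dim) = 2*1 + 3*1 + 2*1 = 7 = chi_rho(e) = 7.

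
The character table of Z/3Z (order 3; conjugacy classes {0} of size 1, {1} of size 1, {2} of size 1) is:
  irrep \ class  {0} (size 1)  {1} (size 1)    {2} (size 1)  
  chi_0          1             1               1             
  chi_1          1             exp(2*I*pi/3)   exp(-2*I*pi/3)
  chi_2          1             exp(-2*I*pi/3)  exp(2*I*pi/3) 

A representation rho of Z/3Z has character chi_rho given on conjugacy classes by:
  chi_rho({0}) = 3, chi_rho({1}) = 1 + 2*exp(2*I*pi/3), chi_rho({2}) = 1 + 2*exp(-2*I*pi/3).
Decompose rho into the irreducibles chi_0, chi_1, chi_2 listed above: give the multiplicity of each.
Multiplicities: chi_0: 1, chi_1: 2, chi_2: 0.

Use <chi_rho, chi> = (1/|G|) sum_C |C| * chi_rho(C) * conj(chi(C)) with |G| = 3 for each irreducible chi in the table:
  <chi_rho, chi_0> = (1/3)[1*(3)*conj(1) + 1*(1 + 2*exp(2*I*pi/3))*conj(1) + 1*(1 + 2*exp(-2*I*pi/3))*conj(1)]
      = (1/3)[(3) + (1 + 2*exp(2*I*pi/3)) + (1 + 2*exp(-2*I*pi/3))] = 3/3 = 1
  <chi_rho, chi_1> = (1/3)[1*(3)*conj(1) + 1*(1 + 2*exp(2*I*pi/3))*conj(exp(2*I*pi/3)) + 1*(1 + 2*exp(-2*I*pi/3))*conj(exp(-2*I*pi/3))]
      = (1/3)[(3) + (2 + exp(-2*I*pi/3)) + (2 + exp(2*I*pi/3))] = 6/3 = 2
  <chi_rho, chi_2> = (1/3)[1*(3)*conj(1) + 1*(1 + 2*exp(2*I*pi/3))*conj(exp(-2*I*pi/3)) + 1*(1 + 2*exp(-2*I*pi/3))*conj(exp(2*I*pi/3))]
      = (1/3)[(3) + (2*exp(-2*I*pi/3) + exp(2*I*pi/3)) + (exp(-2*I*pi/3) + 2*exp(2*I*pi/3))] = 0/3 = 0
(Exp terms are combined using exp(i*s)*conj(exp(i*t)) = exp(i*(s-t)), and sums of them are collapsed using the identity that for every m > 1 the m distinct m-th roots of unity sum to 0, e.g. 1 + exp(2*I*pi/3) + exp(-2*I*pi/3) = 0.)
Dimension check: dim(rho) = sum (mult * dim) = 1*1 + 2*1 + 0*1 = 3 = chi_rho(e) = 3.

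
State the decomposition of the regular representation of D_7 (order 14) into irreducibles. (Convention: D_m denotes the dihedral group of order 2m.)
Each irreducible V_i of dimension d_i appears with multiplicity d_i, i.e. rho_reg = (direct sum over all irreducibles V_i) d_i V_i. The irreducible dimensions for D_7 are 1, 1, 2, 2, 2: 2 irreducibles of dimension 1, each with multiplicity 1; 3 irreducibles of dimension 2, each with multiplicity 2. Total dimension 2*1*1 + 3*2*2 = 14 = |G|.

Reasoning: General theorem: in the regular representation of a finite group G, each irreducible appears with multiplicity equal to its dimension. Check: dim(rho_reg) = sum d_i^2 = 1 + 1 + 4 + 4 + 4 = 14 = |G|.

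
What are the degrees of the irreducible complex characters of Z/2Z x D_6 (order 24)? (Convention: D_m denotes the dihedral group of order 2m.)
Dimensions: 1, 1, 1, 1, 1, 1, 1, 1, 2, 2, 2, 2

Justification: There are 12 irreducibles (= number of conjugacy classes). Their dimensions d_i satisfy sum d_i^2 = |G| = 24: 1 + 1 + 1 + 1 + 1 + 1 + 1 + 1 + 4 + 4 + 4 + 4 = 24. (For the product with Z/2Z: each of the 2 1-dim characters of Z/2Z tensors with each irrep of D_6, giving 2 copies of each D_6-dimension.)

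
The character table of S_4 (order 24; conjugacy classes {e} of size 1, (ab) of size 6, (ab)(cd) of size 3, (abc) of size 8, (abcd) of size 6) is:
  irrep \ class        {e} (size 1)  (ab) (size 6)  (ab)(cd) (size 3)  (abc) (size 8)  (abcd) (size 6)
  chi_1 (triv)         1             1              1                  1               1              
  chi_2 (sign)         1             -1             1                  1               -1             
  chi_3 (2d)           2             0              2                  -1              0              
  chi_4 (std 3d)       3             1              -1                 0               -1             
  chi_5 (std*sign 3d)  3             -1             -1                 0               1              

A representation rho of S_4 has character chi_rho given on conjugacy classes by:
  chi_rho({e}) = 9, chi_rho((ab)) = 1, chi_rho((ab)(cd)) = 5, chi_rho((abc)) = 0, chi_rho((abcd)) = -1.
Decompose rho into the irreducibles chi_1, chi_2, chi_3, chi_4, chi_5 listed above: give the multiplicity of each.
Multiplicities: chi_1: 1, chi_2: 1, chi_3: 2, chi_4: 1, chi_5: 0.

Argument: Use <chi_rho, chi> = (1/|G|) sum_C |C| * chi_rho(C) * conj(chi(C)) with |G| = 24 for each irreducible chi in the table:
  <chi_rho, chi_1> = (1/24)[1*(9)*conj(1) + 6*(1)*conj(1) + 3*(5)*conj(1) + 8*(0)*conj(1) + 6*(-1)*conj(1)]
      = (1/24)[(9) + (6) + (15) + (0) + (-6)] = 24/24 = 1
  <chi_rho, chi_2> = (1/24)[1*(9)*conj(1) + 6*(1)*conj(-1) + 3*(5)*conj(1) + 8*(0)*conj(1) + 6*(-1)*conj(-1)]
      = (1/24)[(9) + (-6) + (15) + (0) + (6)] = 24/24 = 1
  <chi_rho, chi_3> = (1/24)[1*(9)*conj(2) + 6*(1)*conj(0) + 3*(5)*conj(2) + 8*(0)*conj(-1) + 6*(-1)*conj(0)]
      = (1/24)[(18) + (0) + (30) + (0) + (0)] = 48/24 = 2
  <chi_rho, chi_4> = (1/24)[1*(9)*conj(3) + 6*(1)*conj(1) + 3*(5)*conj(-1) + 8*(0)*conj(0) + 6*(-1)*conj(-1)]
      = (1/24)[(27) + (6) + (-15) + (0) + (6)] = 24/24 = 1
  <chi_rho, chi_5> = (1/24)[1*(9)*conj(3) + 6*(1)*conj(-1) + 3*(5)*conj(-1) + 8*(0)*conj(0) + 6*(-1)*conj(1)]
      = (1/24)[(27) + (-6) + (-15) + (0) + (-6)] = 0/24 = 0
Dimension check: dim(rho) = sum (mult * dim) = 1*1 + 1*1 + 2*2 + 1*3 + 0*3 = 9 = chi_rho(e) = 9.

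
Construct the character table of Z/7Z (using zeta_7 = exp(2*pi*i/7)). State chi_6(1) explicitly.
Character table of Z/7Z (irreps indexed chi_0,...,chi_6 with chi_k(m) = zeta_7^(k*m), zeta_7 = exp(2*pi*i/7)):
  irrep \ class  {0} (size 1)  {1} (size 1)    {2} (size 1)    {3} (size 1)    {4} (size 1)    {5} (size 1)    {6} (size 1)  
  chi_0          1             1               1               1               1               1               1             
  chi_1          1             exp(2*I*pi/7)   exp(4*I*pi/7)   exp(6*I*pi/7)   exp(-6*I*pi/7)  exp(-4*I*pi/7)  exp(-2*I*pi/7)
  chi_2          1             exp(4*I*pi/7)   exp(-6*I*pi/7)  exp(-2*I*pi/7)  exp(2*I*pi/7)   exp(6*I*pi/7)   exp(-4*I*pi/7)
  chi_3          1             exp(6*I*pi/7)   exp(-2*I*pi/7)  exp(4*I*pi/7)   exp(-4*I*pi/7)  exp(2*I*pi/7)   exp(-6*I*pi/7)
  chi_4          1             exp(-6*I*pi/7)  exp(2*I*pi/7)   exp(-4*I*pi/7)  exp(4*I*pi/7)   exp(-2*I*pi/7)  exp(6*I*pi/7) 
  chi_5          1             exp(-4*I*pi/7)  exp(6*I*pi/7)   exp(2*I*pi/7)   exp(-2*I*pi/7)  exp(-6*I*pi/7)  exp(4*I*pi/7) 
  chi_6          1             exp(-2*I*pi/7)  exp(-4*I*pi/7)  exp(-6*I*pi/7)  exp(6*I*pi/7)   exp(4*I*pi/7)   exp(2*I*pi/7) 

Spot check: chi_6(1) = zeta_7^(6*1) = zeta_7^6 = exp(-2*I*pi/7).

Explanation: Z/7Z is abelian, so all 7 irreducible complex representations are 1-dimensional. They are given by chi_k(m) = zeta_7^(k*m) for k = 0,...,6. Row orthogonality: sum_m chi_k(m) conj(chi_l(m)) = 7 * [k = l].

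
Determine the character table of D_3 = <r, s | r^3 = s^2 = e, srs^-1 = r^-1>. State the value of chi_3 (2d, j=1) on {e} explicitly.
Conjugacy classes: {e} of size 1, {r^1, r^2} of size 2, {s, sr, ..., sr^2} of size 3.
Character table:
  irrep \ class              {e} (size 1)  {r^1, r^2} (size 2)  {s, sr, ..., sr^2} (size 3)
  chi_1 (triv)               1             1                    1                          
  chi_2 (sign: r->1, s->-1)  1             1                    -1                         
  chi_3 (2d, j=1)            2             -1                   0                          

Spot check: chi_3 (2d, j=1) on {e} = 2.

Explanation: D_3 has order 2*3 = 6 with 3 conjugacy classes, hence 3 irreducibles. Sum of squared dims 1 + 1 + 4 = 6 = |G|. Linear characters come from the abelianisation; the 2-dimensional irreps have character r^k -> 2*cos(2*pi*j*k/3), reflections -> 0.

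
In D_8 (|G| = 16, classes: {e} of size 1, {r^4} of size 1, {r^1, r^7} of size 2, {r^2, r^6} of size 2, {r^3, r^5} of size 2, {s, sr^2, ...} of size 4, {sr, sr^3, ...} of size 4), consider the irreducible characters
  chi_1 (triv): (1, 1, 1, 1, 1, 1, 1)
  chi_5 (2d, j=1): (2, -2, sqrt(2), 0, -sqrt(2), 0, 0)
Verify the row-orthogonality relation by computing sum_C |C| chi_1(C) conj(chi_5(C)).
Sum = 0; so <chi_1, chi_5> = 0 (distinct irreducibles are orthogonal).

Reasoning: Compute term by term over conjugacy classes (|C| * chi_1(C) * conj(chi_5(C))):
  1*(1)*conj(2) + 1*(1)*conj(-2) + 2*(1)*conj(sqrt(2)) + 2*(1)*conj(0) + 2*(1)*conj(-sqrt(2)) + 4*(1)*conj(0) + 4*(1)*conj(0)
  = (2) + (-2) + (2*sqrt(2)) + (0) + (-2*sqrt(2)) + (0) + (0)
  = 0.
Dividing by |G| = 16 gives 0/16 = 0, matching the row-orthogonality relation <chi_1, chi_5> = [chi_1 = chi_5].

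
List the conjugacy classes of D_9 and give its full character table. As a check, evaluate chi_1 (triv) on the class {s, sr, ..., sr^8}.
Conjugacy classes: {e} of size 1, {r^1, r^8} of size 2, {r^2, r^7} of size 2, {r^3, r^6} of size 2, {r^4, r^5} of size 2, {s, sr, ..., sr^8} of size 9.
Character table:
  irrep \ class              {e} (size 1)  {r^1, r^8} (size 2)  {r^2, r^7} (size 2)  {r^3, r^6} (size 2)  {r^4, r^5} (size 2)  {s, sr, ..., sr^8} (size 9)
  chi_1 (triv)               1             1                    1                    1                    1                    1                          
  chi_2 (sign: r->1, s->-1)  1             1                    1                    1                    1                    -1                         
  chi_3 (2d, j=1)            2             2*cos(2*pi/9)        2*cos(4*pi/9)        -1                   -2*cos(pi/9)         0                          
  chi_4 (2d, j=2)            2             2*cos(4*pi/9)        -2*cos(pi/9)         -1                   2*cos(2*pi/9)        0                          
  chi_5 (2d, j=3)            2             -1                   -1                   2                    -1                   0                          
  chi_6 (2d, j=4)            2             -2*cos(pi/9)         2*cos(2*pi/9)        -1                   2*cos(4*pi/9)        0                          

Spot check: chi_1 (triv) on {s, sr, ..., sr^8} = 1.

Reasoning: D_9 has order 2*9 = 18 with 6 conjugacy classes, hence 6 irreducibles. Sum of squared dims 1 + 1 + 4 + 4 + 4 + 4 = 18 = |G|. Linear characters come from the abelianisation; the 2-dimensional irreps have character r^k -> 2*cos(2*pi*j*k/9), reflections -> 0.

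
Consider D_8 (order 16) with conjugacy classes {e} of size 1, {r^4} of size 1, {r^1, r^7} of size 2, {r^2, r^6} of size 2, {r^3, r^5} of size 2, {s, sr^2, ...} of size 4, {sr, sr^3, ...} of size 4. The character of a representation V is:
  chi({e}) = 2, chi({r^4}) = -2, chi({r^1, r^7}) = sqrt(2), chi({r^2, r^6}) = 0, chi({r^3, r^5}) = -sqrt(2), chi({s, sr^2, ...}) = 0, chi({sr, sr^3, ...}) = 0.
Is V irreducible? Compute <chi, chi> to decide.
Irreducible: <chi, chi> = 1.

Reasoning: <chi, chi> = (1/|G|) sum_C |C| * |chi(C)|^2 = (1/16)[1*|2|^2 + 1*|-2|^2 + 2*|sqrt(2)|^2 + 2*|0|^2 + 2*|-sqrt(2)|^2 + 4*|0|^2 + 4*|0|^2]
  = (1/16)[(4) + (4) + (4) + (0) + (4) + (0) + (0)] = 16/16 = 1.
A character is irreducible iff <chi, chi> = 1, so this representation is irreducible.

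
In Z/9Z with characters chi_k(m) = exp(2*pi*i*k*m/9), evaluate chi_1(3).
chi_1(3) = zeta_9^3 = exp(2*I*pi/3)

Working: chi_1(3) = zeta_9^(1*3) = zeta_9^3. Since zeta_9^9 = 1, this equals zeta_9^3 = exp(2*pi*i*3/9) = exp(2*I*pi/3).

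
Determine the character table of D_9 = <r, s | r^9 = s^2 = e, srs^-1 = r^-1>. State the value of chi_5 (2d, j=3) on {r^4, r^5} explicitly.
Conjugacy classes: {e} of size 1, {r^1, r^8} of size 2, {r^2, r^7} of size 2, {r^3, r^6} of size 2, {r^4, r^5} of size 2, {s, sr, ..., sr^8} of size 9.
Character table:
  irrep \ class              {e} (size 1)  {r^1, r^8} (size 2)  {r^2, r^7} (size 2)  {r^3, r^6} (size 2)  {r^4, r^5} (size 2)  {s, sr, ..., sr^8} (size 9)
  chi_1 (triv)               1             1                    1                    1                    1                    1                          
  chi_2 (sign: r->1, s->-1)  1             1                    1                    1                    1                    -1                         
  chi_3 (2d, j=1)            2             2*cos(2*pi/9)        2*cos(4*pi/9)        -1                   -2*cos(pi/9)         0                          
  chi_4 (2d, j=2)            2             2*cos(4*pi/9)        -2*cos(pi/9)         -1                   2*cos(2*pi/9)        0                          
  chi_5 (2d, j=3)            2             -1                   -1                   2                    -1                   0                          
  chi_6 (2d, j=4)            2             -2*cos(pi/9)         2*cos(2*pi/9)        -1                   2*cos(4*pi/9)        0                          

Spot check: chi_5 (2d, j=3) on {r^4, r^5} = -1.

Derivation: D_9 has order 2*9 = 18 with 6 conjugacy classes, hence 6 irreducibles. Sum of squared dims 1 + 1 + 4 + 4 + 4 + 4 = 18 = |G|. Linear characters come from the abelianisation; the 2-dimensional irreps have character r^k -> 2*cos(2*pi*j*k/9), reflections -> 0.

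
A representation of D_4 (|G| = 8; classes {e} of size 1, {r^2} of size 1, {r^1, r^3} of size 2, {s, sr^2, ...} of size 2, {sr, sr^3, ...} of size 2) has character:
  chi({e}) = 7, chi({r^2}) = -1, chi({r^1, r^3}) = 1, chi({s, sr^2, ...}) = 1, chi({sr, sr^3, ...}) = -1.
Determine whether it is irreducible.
Not irreducible (reducible): <chi, chi> = 7 > 1.

<chi, chi> = (1/|G|) sum_C |C| * |chi(C)|^2 = (1/8)[1*|7|^2 + 1*|-1|^2 + 2*|1|^2 + 2*|1|^2 + 2*|-1|^2]
  = (1/8)[(49) + (1) + (2) + (2) + (2)] = 56/8 = 7.
A character is irreducible iff <chi, chi> = 1, so this representation is reducible.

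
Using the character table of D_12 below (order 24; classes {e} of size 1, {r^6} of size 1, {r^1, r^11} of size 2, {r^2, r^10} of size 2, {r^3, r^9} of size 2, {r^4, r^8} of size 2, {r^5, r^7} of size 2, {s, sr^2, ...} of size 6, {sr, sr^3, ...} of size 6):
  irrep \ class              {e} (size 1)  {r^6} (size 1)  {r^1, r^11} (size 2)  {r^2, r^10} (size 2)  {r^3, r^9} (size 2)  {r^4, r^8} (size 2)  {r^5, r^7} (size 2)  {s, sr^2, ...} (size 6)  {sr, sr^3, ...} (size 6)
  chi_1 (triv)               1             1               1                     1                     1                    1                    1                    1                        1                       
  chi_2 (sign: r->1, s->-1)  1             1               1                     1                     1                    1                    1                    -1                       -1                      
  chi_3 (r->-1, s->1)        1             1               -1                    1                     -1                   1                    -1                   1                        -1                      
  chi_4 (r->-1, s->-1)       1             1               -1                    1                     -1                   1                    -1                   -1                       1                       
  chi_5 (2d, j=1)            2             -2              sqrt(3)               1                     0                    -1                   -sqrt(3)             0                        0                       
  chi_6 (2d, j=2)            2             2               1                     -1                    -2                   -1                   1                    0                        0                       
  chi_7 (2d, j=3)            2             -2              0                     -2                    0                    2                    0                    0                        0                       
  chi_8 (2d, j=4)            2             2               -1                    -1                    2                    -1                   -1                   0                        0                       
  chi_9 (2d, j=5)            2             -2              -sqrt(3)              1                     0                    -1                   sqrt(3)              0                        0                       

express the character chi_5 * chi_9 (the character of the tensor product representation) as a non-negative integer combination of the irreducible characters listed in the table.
chi_5 tensor chi_9 = chi_3 + chi_4 + chi_8 (all other irreducibles have multiplicity 0).

Explanation: The character of a tensor product is the pointwise product (chi_5 * chi_9)(C) = chi_5(C) * chi_9(C):
  {e}: (2)*(2), {r^6}: (-2)*(-2), {r^1, r^11}: (sqrt(3))*(-sqrt(3)), {r^2, r^10}: (1)*(1), {r^3, r^9}: (0)*(0), {r^4, r^8}: (-1)*(-1), {r^5, r^7}: (-sqrt(3))*(sqrt(3)), {s, sr^2, ...}: (0)*(0), {sr, sr^3, ...}: (0)*(0)
so (chi_5 * chi_9) takes values
  {e} -> 4, {r^6} -> 4, {r^1, r^11} -> -3, {r^2, r^10} -> 1, {r^3, r^9} -> 0, {r^4, r^8} -> 1, {r^5, r^7} -> -3, {s, sr^2, ...} -> 0, {sr, sr^3, ...} -> 0.
Now take the inner product of this character with each irreducible chi from the table, <chi_5*chi_9, chi> = (1/24) sum_C |C| (chi_5*chi_9)(C) conj(chi(C)):
  <chi_5*chi_9, chi_1> = (1/24)[1*(4)*conj(1) + 1*(4)*conj(1) + 2*(-3)*conj(1) + 2*(1)*conj(1) + 2*(0)*conj(1) + 2*(1)*conj(1) + 2*(-3)*conj(1) + 6*(0)*conj(1) + 6*(0)*conj(1)]
      = (1/24)[(4) + (4) + (-6) + (2) + (0) + (2) + (-6) + (0) + (0)] = 0/24 = 0
  <chi_5*chi_9, chi_2> = (1/24)[1*(4)*conj(1) + 1*(4)*conj(1) + 2*(-3)*conj(1) + 2*(1)*conj(1) + 2*(0)*conj(1) + 2*(1)*conj(1) + 2*(-3)*conj(1) + 6*(0)*conj(-1) + 6*(0)*conj(-1)]
      = (1/24)[(4) + (4) + (-6) + (2) + (0) + (2) + (-6) + (0) + (0)] = 0/24 = 0
  <chi_5*chi_9, chi_3> = (1/24)[1*(4)*conj(1) + 1*(4)*conj(1) + 2*(-3)*conj(-1) + 2*(1)*conj(1) + 2*(0)*conj(-1) + 2*(1)*conj(1) + 2*(-3)*conj(-1) + 6*(0)*conj(1) + 6*(0)*conj(-1)]
      = (1/24)[(4) + (4) + (6) + (2) + (0) + (2) + (6) + (0) + (0)] = 24/24 = 1
  <chi_5*chi_9, chi_4> = (1/24)[1*(4)*conj(1) + 1*(4)*conj(1) + 2*(-3)*conj(-1) + 2*(1)*conj(1) + 2*(0)*conj(-1) + 2*(1)*conj(1) + 2*(-3)*conj(-1) + 6*(0)*conj(-1) + 6*(0)*conj(1)]
      = (1/24)[(4) + (4) + (6) + (2) + (0) + (2) + (6) + (0) + (0)] = 24/24 = 1
  <chi_5*chi_9, chi_5> = (1/24)[1*(4)*conj(2) + 1*(4)*conj(-2) + 2*(-3)*conj(sqrt(3)) + 2*(1)*conj(1) + 2*(0)*conj(0) + 2*(1)*conj(-1) + 2*(-3)*conj(-sqrt(3)) + 6*(0)*conj(0) + 6*(0)*conj(0)]
      = (1/24)[(8) + (-8) + (-6*sqrt(3)) + (2) + (0) + (-2) + (6*sqrt(3)) + (0) + (0)] = 0/24 = 0
  <chi_5*chi_9, chi_6> = (1/24)[1*(4)*conj(2) + 1*(4)*conj(2) + 2*(-3)*conj(1) + 2*(1)*conj(-1) + 2*(0)*conj(-2) + 2*(1)*conj(-1) + 2*(-3)*conj(1) + 6*(0)*conj(0) + 6*(0)*conj(0)]
      = (1/24)[(8) + (8) + (-6) + (-2) + (0) + (-2) + (-6) + (0) + (0)] = 0/24 = 0
  <chi_5*chi_9, chi_7> = (1/24)[1*(4)*conj(2) + 1*(4)*conj(-2) + 2*(-3)*conj(0) + 2*(1)*conj(-2) + 2*(0)*conj(0) + 2*(1)*conj(2) + 2*(-3)*conj(0) + 6*(0)*conj(0) + 6*(0)*conj(0)]
      = (1/24)[(8) + (-8) + (0) + (-4) + (0) + (4) + (0) + (0) + (0)] = 0/24 = 0
  <chi_5*chi_9, chi_8> = (1/24)[1*(4)*conj(2) + 1*(4)*conj(2) + 2*(-3)*conj(-1) + 2*(1)*conj(-1) + 2*(0)*conj(2) + 2*(1)*conj(-1) + 2*(-3)*conj(-1) + 6*(0)*conj(0) + 6*(0)*conj(0)]
      = (1/24)[(8) + (8) + (6) + (-2) + (0) + (-2) + (6) + (0) + (0)] = 24/24 = 1
  <chi_5*chi_9, chi_9> = (1/24)[1*(4)*conj(2) + 1*(4)*conj(-2) + 2*(-3)*conj(-sqrt(3)) + 2*(1)*conj(1) + 2*(0)*conj(0) + 2*(1)*conj(-1) + 2*(-3)*conj(sqrt(3)) + 6*(0)*conj(0) + 6*(0)*conj(0)]
      = (1/24)[(8) + (-8) + (6*sqrt(3)) + (2) + (0) + (-2) + (-6*sqrt(3)) + (0) + (0)] = 0/24 = 0
Hence the multiplicities are chi_3: 1, chi_4: 1, chi_8: 1. Dimension check: dim(chi_5)*dim(chi_9) = 2*2 = 4 and sum (mult * dim) = 1*1 + 1*1 + 1*2 = 4.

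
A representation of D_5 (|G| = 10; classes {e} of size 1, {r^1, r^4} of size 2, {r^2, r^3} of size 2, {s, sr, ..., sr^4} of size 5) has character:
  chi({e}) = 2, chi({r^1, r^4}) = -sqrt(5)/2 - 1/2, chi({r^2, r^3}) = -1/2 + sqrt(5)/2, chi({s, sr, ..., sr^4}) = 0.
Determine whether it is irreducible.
Irreducible: <chi, chi> = 1.

Why: <chi, chi> = (1/|G|) sum_C |C| * |chi(C)|^2 = (1/10)[1*|2|^2 + 2*|-sqrt(5)/2 - 1/2|^2 + 2*|-1/2 + sqrt(5)/2|^2 + 5*|0|^2]
  = (1/10)[(4) + (sqrt(5) + 3) + (3 - sqrt(5)) + (0)] = 10/10 = 1.
A character is irreducible iff <chi, chi> = 1, so this representation is irreducible.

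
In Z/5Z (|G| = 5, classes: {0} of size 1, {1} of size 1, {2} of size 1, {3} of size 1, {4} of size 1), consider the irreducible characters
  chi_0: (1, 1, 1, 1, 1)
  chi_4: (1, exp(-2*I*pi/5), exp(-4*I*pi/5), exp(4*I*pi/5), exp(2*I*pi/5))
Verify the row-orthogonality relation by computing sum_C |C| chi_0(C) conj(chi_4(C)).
Sum = 0; so <chi_0, chi_4> = 0 (distinct irreducibles are orthogonal).

Argument: Compute term by term over conjugacy classes (|C| * chi_0(C) * conj(chi_4(C))):
  1*(1)*conj(1) + 1*(1)*conj(exp(-2*I*pi/5)) + 1*(1)*conj(exp(-4*I*pi/5)) + 1*(1)*conj(exp(4*I*pi/5)) + 1*(1)*conj(exp(2*I*pi/5))
  = (1) + (exp(2*I*pi/5)) + (exp(4*I*pi/5)) + (exp(-4*I*pi/5)) + (exp(-2*I*pi/5))
  = 0.
(Exp terms are combined using exp(i*s)*conj(exp(i*t)) = exp(i*(s-t)), and sums of them are collapsed using the identity that for every m > 1 the m distinct m-th roots of unity sum to 0, e.g. 1 + exp(2*I*pi/3) + exp(-2*I*pi/3) = 0.)
Dividing by |G| = 5 gives 0/5 = 0, matching the row-orthogonality relation <chi_0, chi_4> = [chi_0 = chi_4].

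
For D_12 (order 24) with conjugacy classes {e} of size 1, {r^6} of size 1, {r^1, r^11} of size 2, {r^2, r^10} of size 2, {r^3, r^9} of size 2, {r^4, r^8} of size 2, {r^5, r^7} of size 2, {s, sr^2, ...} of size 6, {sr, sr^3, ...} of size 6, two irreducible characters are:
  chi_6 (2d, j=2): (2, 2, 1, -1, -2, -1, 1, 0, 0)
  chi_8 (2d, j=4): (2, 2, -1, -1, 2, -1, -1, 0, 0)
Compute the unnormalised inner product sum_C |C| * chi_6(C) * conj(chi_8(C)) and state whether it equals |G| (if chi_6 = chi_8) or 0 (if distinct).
Sum = 0; so <chi_6, chi_8> = 0 (distinct irreducibles are orthogonal).

Explanation: Compute term by term over conjugacy classes (|C| * chi_6(C) * conj(chi_8(C))):
  1*(2)*conj(2) + 1*(2)*conj(2) + 2*(1)*conj(-1) + 2*(-1)*conj(-1) + 2*(-2)*conj(2) + 2*(-1)*conj(-1) + 2*(1)*conj(-1) + 6*(0)*conj(0) + 6*(0)*conj(0)
  = (4) + (4) + (-2) + (2) + (-8) + (2) + (-2) + (0) + (0)
  = 0.
Dividing by |G| = 24 gives 0/24 = 0, matching the row-orthogonality relation <chi_6, chi_8> = [chi_6 = chi_8].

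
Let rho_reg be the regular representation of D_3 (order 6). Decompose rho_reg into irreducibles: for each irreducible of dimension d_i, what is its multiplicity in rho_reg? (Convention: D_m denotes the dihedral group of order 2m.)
Each irreducible V_i of dimension d_i appears with multiplicity d_i, i.e. rho_reg = (direct sum over all irreducibles V_i) d_i V_i. The irreducible dimensions for D_3 are 1, 1, 2: 2 irreducibles of dimension 1, each with multiplicity 1; 1 irreducible of dimension 2, with multiplicity 2. Total dimension 2*1*1 + 1*2*2 = 6 = |G|.

Explanation: General theorem: in the regular representation of a finite group G, each irreducible appears with multiplicity equal to its dimension. Check: dim(rho_reg) = sum d_i^2 = 1 + 1 + 4 = 6 = |G|.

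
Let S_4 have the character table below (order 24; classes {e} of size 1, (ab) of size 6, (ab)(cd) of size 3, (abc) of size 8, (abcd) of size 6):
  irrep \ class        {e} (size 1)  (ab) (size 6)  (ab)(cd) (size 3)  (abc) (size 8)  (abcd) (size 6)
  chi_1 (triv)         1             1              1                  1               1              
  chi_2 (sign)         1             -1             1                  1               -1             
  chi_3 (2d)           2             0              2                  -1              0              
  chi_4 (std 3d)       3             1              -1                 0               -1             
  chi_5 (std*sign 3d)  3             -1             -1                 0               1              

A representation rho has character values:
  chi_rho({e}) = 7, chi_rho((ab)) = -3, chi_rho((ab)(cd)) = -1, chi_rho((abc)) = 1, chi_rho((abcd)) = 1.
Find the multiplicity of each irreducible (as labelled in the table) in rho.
Multiplicities: chi_1: 0, chi_2: 1, chi_3: 0, chi_4: 0, chi_5: 2.

Why: Use <chi_rho, chi> = (1/|G|) sum_C |C| * chi_rho(C) * conj(chi(C)) with |G| = 24 for each irreducible chi in the table:
  <chi_rho, chi_1> = (1/24)[1*(7)*conj(1) + 6*(-3)*conj(1) + 3*(-1)*conj(1) + 8*(1)*conj(1) + 6*(1)*conj(1)]
      = (1/24)[(7) + (-18) + (-3) + (8) + (6)] = 0/24 = 0
  <chi_rho, chi_2> = (1/24)[1*(7)*conj(1) + 6*(-3)*conj(-1) + 3*(-1)*conj(1) + 8*(1)*conj(1) + 6*(1)*conj(-1)]
      = (1/24)[(7) + (18) + (-3) + (8) + (-6)] = 24/24 = 1
  <chi_rho, chi_3> = (1/24)[1*(7)*conj(2) + 6*(-3)*conj(0) + 3*(-1)*conj(2) + 8*(1)*conj(-1) + 6*(1)*conj(0)]
      = (1/24)[(14) + (0) + (-6) + (-8) + (0)] = 0/24 = 0
  <chi_rho, chi_4> = (1/24)[1*(7)*conj(3) + 6*(-3)*conj(1) + 3*(-1)*conj(-1) + 8*(1)*conj(0) + 6*(1)*conj(-1)]
      = (1/24)[(21) + (-18) + (3) + (0) + (-6)] = 0/24 = 0
  <chi_rho, chi_5> = (1/24)[1*(7)*conj(3) + 6*(-3)*conj(-1) + 3*(-1)*conj(-1) + 8*(1)*conj(0) + 6*(1)*conj(1)]
      = (1/24)[(21) + (18) + (3) + (0) + (6)] = 48/24 = 2
Dimension check: dim(rho) = sum (mult * dim) = 0*1 + 1*1 + 0*2 + 0*3 + 2*3 = 7 = chi_rho(e) = 7.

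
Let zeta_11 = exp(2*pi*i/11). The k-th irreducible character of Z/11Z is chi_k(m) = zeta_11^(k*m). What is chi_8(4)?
chi_8(4) = zeta_11^32 = exp(-2*I*pi/11)

Proof sketch: chi_8(4) = zeta_11^(8*4) = zeta_11^32. Since zeta_11^11 = 1, this equals zeta_11^10 = exp(2*pi*i*10/11) = exp(-2*I*pi/11).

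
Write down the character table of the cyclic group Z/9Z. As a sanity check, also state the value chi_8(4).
Character table of Z/9Z (irreps indexed chi_0,...,chi_8 with chi_k(m) = zeta_9^(k*m), zeta_9 = exp(2*pi*i/9)):
  irrep \ class  {0} (size 1)  {1} (size 1)    {2} (size 1)    {3} (size 1)    {4} (size 1)    {5} (size 1)    {6} (size 1)    {7} (size 1)    {8} (size 1)  
  chi_0          1             1               1               1               1               1               1               1               1             
  chi_1          1             exp(2*I*pi/9)   exp(4*I*pi/9)   exp(2*I*pi/3)   exp(8*I*pi/9)   exp(-8*I*pi/9)  exp(-2*I*pi/3)  exp(-4*I*pi/9)  exp(-2*I*pi/9)
  chi_2          1             exp(4*I*pi/9)   exp(8*I*pi/9)   exp(-2*I*pi/3)  exp(-2*I*pi/9)  exp(2*I*pi/9)   exp(2*I*pi/3)   exp(-8*I*pi/9)  exp(-4*I*pi/9)
  chi_3          1             exp(2*I*pi/3)   exp(-2*I*pi/3)  1               exp(2*I*pi/3)   exp(-2*I*pi/3)  1               exp(2*I*pi/3)   exp(-2*I*pi/3)
  chi_4          1             exp(8*I*pi/9)   exp(-2*I*pi/9)  exp(2*I*pi/3)   exp(-4*I*pi/9)  exp(4*I*pi/9)   exp(-2*I*pi/3)  exp(2*I*pi/9)   exp(-8*I*pi/9)
  chi_5          1             exp(-8*I*pi/9)  exp(2*I*pi/9)   exp(-2*I*pi/3)  exp(4*I*pi/9)   exp(-4*I*pi/9)  exp(2*I*pi/3)   exp(-2*I*pi/9)  exp(8*I*pi/9) 
  chi_6          1             exp(-2*I*pi/3)  exp(2*I*pi/3)   1               exp(-2*I*pi/3)  exp(2*I*pi/3)   1               exp(-2*I*pi/3)  exp(2*I*pi/3) 
  chi_7          1             exp(-4*I*pi/9)  exp(-8*I*pi/9)  exp(2*I*pi/3)   exp(2*I*pi/9)   exp(-2*I*pi/9)  exp(-2*I*pi/3)  exp(8*I*pi/9)   exp(4*I*pi/9) 
  chi_8          1             exp(-2*I*pi/9)  exp(-4*I*pi/9)  exp(-2*I*pi/3)  exp(-8*I*pi/9)  exp(8*I*pi/9)   exp(2*I*pi/3)   exp(4*I*pi/9)   exp(2*I*pi/9) 

Spot check: chi_8(4) = zeta_9^(8*4) = zeta_9^32 = exp(-8*I*pi/9).

Justification: Z/9Z is abelian, so all 9 irreducible complex representations are 1-dimensional. They are given by chi_k(m) = zeta_9^(k*m) for k = 0,...,8. Row orthogonality: sum_m chi_k(m) conj(chi_l(m)) = 9 * [k = l].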